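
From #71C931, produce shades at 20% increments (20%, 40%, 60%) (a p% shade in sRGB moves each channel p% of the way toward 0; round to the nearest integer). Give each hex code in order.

#71C931 is rgb(113, 201, 49).
20%: (113 − 22.6 = 90.4→90, 201 − 40.2 = 160.8→161, 49 − 9.8 = 39.2→39) → #5AA127
40%: (113 − 45.2 = 67.8→68, 201 − 80.4 = 120.6→121, 49 − 19.6 = 29.4→29) → #44791D
60%: (113 − 67.8 = 45.2→45, 201 − 120.6 = 80.4→80, 49 − 29.4 = 19.6→20) → #2D5014

#5AA127, #44791D, #2D5014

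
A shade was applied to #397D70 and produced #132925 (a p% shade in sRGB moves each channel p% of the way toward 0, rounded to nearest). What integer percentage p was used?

#397D70 is rgb(57, 125, 112); #132925 is rgb(19, 41, 37).
On the G channel (widest range): 41 ≈ 125 + (p/100)(0 − 125), so p ≈ 100×(41 − 125)/(0 − 125) = -8400/-125 = 67.20.
p = 67 reproduces all three channels after rounding.

67%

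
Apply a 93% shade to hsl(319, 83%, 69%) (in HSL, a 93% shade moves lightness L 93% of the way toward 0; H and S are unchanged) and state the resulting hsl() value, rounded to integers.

L moves 93% from 69 toward 0: 69 − 64.17 = 4.83 → 5.
H and S are unchanged.

hsl(319, 83%, 5%)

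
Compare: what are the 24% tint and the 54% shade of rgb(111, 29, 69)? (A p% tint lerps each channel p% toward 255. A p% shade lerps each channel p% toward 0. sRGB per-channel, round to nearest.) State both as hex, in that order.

#925372, #330d20

24% tint:
  R: 111 + 34.56 = 145.56 → 146
  G: 29 + 0.24×(255−29) = 29 + 54.24 = 83.24 → 83
  B: 69 + 0.24×(255−69) = 69 + 44.64 = 113.64 → 114
  → #925372
54% shade:
  R: 111 − 59.94 = 51.06 → 51
  G: 29 − 15.66 = 13.34 → 13
  B: 69 − 37.26 = 31.74 → 32
  → #330d20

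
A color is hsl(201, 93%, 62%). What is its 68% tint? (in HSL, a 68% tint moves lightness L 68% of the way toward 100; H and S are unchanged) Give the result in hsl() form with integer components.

L moves 68% from 62 toward 100: 62 + 25.84 = 87.84 → 88.
H and S are unchanged.

hsl(201, 93%, 88%)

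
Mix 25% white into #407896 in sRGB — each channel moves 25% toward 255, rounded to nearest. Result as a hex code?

#709ab0

#407896 is rgb(64, 120, 150).
A 25% tint moves each channel 25% toward 255:
  R: 64 + 47.75 = 111.75 → 112
  G: 120 + 0.25×(255−120) = 120 + 33.75 = 153.75 → 154
  B: 150 + 0.25×(255−150) = 150 + 26.25 = 176.25 → 176
rgb(112, 154, 176) = #709ab0.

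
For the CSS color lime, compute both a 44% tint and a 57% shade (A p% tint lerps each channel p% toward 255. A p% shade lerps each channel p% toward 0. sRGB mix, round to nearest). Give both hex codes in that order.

CSS lime is rgb(0, 255, 0).
44% tint:
  R: 0 + 0.44×(255−0) = 0 + 112.2 = 112.2 → 112
  G: 255 + 0.44×(255−255) = 255 + 0 = 255 → 255
  B: 0 + 0.44×(255−0) = 0 + 112.2 = 112.2 → 112
  → #70FF70
57% shade:
  R: 0 + 0 = 0 → 0
  G: 255 + 0.57×(0−255) = 255 − 145.35 = 109.65 → 110
  B: 0 + 0.57×(0−0) = 0 + 0 = 0 → 0
  → #006E00

#70FF70, #006E00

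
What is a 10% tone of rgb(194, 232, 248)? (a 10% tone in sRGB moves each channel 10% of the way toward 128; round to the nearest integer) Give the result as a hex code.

Per channel, c → c + 0.1(128 − c):
  R: 194 − 6.6 = 187.4 → 187
  G: 232 − 10.4 = 221.6 → 222
  B: 248 + 0.1×(128−248) = 248 − 12 = 236 → 236
rgb(187, 222, 236) = #bbdeec.

#bbdeec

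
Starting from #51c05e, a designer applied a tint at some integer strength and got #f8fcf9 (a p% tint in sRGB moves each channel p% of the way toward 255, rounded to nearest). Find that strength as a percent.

#51c05e is rgb(81, 192, 94); #f8fcf9 is rgb(248, 252, 249).
On the R channel (widest range): 248 ≈ 81 + (p/100)(255 − 81), so p ≈ 100×(248 − 81)/(255 − 81) = 16700/174 = 95.98.
p = 96 reproduces all three channels after rounding.

96%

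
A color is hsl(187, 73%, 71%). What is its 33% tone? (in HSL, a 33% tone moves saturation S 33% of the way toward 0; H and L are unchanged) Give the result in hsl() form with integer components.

hsl(187, 49%, 71%)

S moves 33% from 73 toward 0: 73 − 24.09 = 48.91 → 49.
H and L are unchanged.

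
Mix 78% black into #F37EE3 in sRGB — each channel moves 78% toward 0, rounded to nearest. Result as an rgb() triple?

#F37EE3 is rgb(243, 126, 227).
Lerp each channel 78% toward 0:
  R: 243 + 0.78×(0−243) = 243 − 189.54 = 53.46 → 53
  G: 126 + 0.78×(0−126) = 126 − 98.28 = 27.72 → 28
  B: 227 + 0.78×(0−227) = 227 − 177.06 = 49.94 → 50

rgb(53, 28, 50)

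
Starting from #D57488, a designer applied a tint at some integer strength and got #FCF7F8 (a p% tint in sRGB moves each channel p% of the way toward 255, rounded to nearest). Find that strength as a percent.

94%

#D57488 is rgb(213, 116, 136); #FCF7F8 is rgb(252, 247, 248).
On the G channel (widest range): 247 ≈ 116 + (p/100)(255 − 116), so p ≈ 100×(247 − 116)/(255 − 116) = 13100/139 = 94.24.
p = 94 reproduces all three channels after rounding.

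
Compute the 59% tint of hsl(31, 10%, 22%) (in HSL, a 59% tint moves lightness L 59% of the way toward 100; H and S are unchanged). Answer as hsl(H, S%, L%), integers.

hsl(31, 10%, 68%)

L moves 59% from 22 toward 100: 22 + 46.02 = 68.02 → 68.
H and S are unchanged.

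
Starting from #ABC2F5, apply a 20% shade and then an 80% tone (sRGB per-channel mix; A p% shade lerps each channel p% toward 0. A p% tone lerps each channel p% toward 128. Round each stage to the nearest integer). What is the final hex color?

#82858E

#ABC2F5 is rgb(171, 194, 245).
Lerp each channel 20% toward 0:
  R: 171 − 34.2 = 136.8 → 137
  G: 194 − 38.8 = 155.2 → 155
  B: 245 + 0.2×(0−245) = 245 − 49 = 196 → 196
After the shade: rgb(137, 155, 196) = #899BC4.
An 80% tone moves each channel 80% toward 128:
  R: 137 − 7.2 = 129.8 → 130
  G: 155 + 0.8×(128−155) = 155 − 21.6 = 133.4 → 133
  B: 196 + 0.8×(128−196) = 196 − 54.4 = 141.6 → 142
rgb(130, 133, 142) = #82858E.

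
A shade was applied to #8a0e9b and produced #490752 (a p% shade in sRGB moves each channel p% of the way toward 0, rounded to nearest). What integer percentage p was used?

47%

#8a0e9b is rgb(138, 14, 155); #490752 is rgb(73, 7, 82).
On the B channel (widest range): 82 ≈ 155 + (p/100)(0 − 155), so p ≈ 100×(82 − 155)/(0 − 155) = -7300/-155 = 47.10.
p = 47 reproduces all three channels after rounding.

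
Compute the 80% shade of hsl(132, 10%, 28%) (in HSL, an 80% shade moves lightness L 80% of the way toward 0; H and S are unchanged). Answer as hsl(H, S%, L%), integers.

hsl(132, 10%, 6%)

L moves 80% from 28 toward 0: 28 − 22.4 = 5.6 → 6.
H and S are unchanged.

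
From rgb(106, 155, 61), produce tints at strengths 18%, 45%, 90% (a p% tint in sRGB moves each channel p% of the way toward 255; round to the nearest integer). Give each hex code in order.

#85AD60, #ADC894, #F0F5EC

18%: (106 + 26.82 = 132.82→133, 155 + 18 = 173→173, 61 + 34.92 = 95.92→96) → #85AD60
45%: (106 + 67.05 = 173.05→173, 155 + 45 = 200→200, 61 + 87.3 = 148.3→148) → #ADC894
90%: (106 + 134.1 = 240.1→240, 155 + 90 = 245→245, 61 + 174.6 = 235.6→236) → #F0F5EC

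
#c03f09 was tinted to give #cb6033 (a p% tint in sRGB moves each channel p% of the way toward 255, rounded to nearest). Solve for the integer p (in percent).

17%

#c03f09 is rgb(192, 63, 9); #cb6033 is rgb(203, 96, 51).
On the B channel (widest range): 51 ≈ 9 + (p/100)(255 − 9), so p ≈ 100×(51 − 9)/(255 − 9) = 4200/246 = 17.07.
p = 17 reproduces all three channels after rounding.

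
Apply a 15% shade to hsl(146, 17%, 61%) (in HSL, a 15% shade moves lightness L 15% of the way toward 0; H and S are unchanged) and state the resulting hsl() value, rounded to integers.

hsl(146, 17%, 52%)

L moves 15% from 61 toward 0: 61 − 9.15 = 51.85 → 52.
H and S are unchanged.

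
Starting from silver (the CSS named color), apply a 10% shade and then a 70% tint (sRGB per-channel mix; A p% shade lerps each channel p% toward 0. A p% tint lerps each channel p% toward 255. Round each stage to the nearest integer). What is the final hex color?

#E6E6E6

CSS silver is rgb(192, 192, 192).
Per channel, c → c + 0.1(0 − c):
  R: 192 + 0.1×(0−192) = 192 − 19.2 = 172.8 → 173
  G: 192 − 19.2 = 172.8 → 173
  B: 192 − 19.2 = 172.8 → 173
After the shade: rgb(173, 173, 173) = #ADADAD.
Per channel, c → c + 0.7(255 − c):
  R: 173 + 0.7×(255−173) = 173 + 57.4 = 230.4 → 230
  G: 173 + 0.7×(255−173) = 173 + 57.4 = 230.4 → 230
  B: 173 + 57.4 = 230.4 → 230
rgb(230, 230, 230) = #E6E6E6.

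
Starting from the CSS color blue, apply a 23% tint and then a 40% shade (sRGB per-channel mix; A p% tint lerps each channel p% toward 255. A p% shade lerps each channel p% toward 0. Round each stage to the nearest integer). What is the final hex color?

CSS blue is rgb(0, 0, 255).
A 23% tint moves each channel 23% toward 255:
  R: 0 + 0.23×(255−0) = 0 + 58.65 = 58.65 → 59
  G: 0 + 0.23×(255−0) = 0 + 58.65 = 58.65 → 59
  B: 255 + 0 = 255 → 255
After the tint: rgb(59, 59, 255) = #3b3bff.
Per channel, c → c + 0.4(0 − c):
  R: 59 − 23.6 = 35.4 → 35
  G: 59 + 0.4×(0−59) = 59 − 23.6 = 35.4 → 35
  B: 255 + 0.4×(0−255) = 255 − 102 = 153 → 153
rgb(35, 35, 153) = #232399.

#232399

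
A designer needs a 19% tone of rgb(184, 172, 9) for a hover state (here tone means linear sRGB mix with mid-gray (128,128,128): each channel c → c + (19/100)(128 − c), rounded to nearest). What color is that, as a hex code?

#ada420

Per channel, c → c + 0.19(128 − c):
  R: 184 − 10.64 = 173.36 → 173
  G: 172 + 0.19×(128−172) = 172 − 8.36 = 163.64 → 164
  B: 9 + 0.19×(128−9) = 9 + 22.61 = 31.61 → 32
rgb(173, 164, 32) = #ada420.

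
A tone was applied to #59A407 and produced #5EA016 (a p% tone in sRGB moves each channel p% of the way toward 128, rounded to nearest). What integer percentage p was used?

#59A407 is rgb(89, 164, 7); #5EA016 is rgb(94, 160, 22).
On the B channel (widest range): 22 ≈ 7 + (p/100)(128 − 7), so p ≈ 100×(22 − 7)/(128 − 7) = 1500/121 = 12.40.
p = 12 reproduces all three channels after rounding.

12%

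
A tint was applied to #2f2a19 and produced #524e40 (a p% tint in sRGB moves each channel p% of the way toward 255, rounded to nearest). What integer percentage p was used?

#2f2a19 is rgb(47, 42, 25); #524e40 is rgb(82, 78, 64).
On the B channel (widest range): 64 ≈ 25 + (p/100)(255 − 25), so p ≈ 100×(64 − 25)/(255 − 25) = 3900/230 = 16.96.
p = 17 reproduces all three channels after rounding.

17%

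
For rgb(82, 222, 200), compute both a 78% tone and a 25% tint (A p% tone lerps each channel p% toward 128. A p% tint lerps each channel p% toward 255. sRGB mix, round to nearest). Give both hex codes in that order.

#769590, #7DE6D6

78% tone:
  R: 82 + 0.78×(128−82) = 82 + 35.88 = 117.88 → 118
  G: 222 + 0.78×(128−222) = 222 − 73.32 = 148.68 → 149
  B: 200 − 56.16 = 143.84 → 144
  → #769590
25% tint:
  R: 82 + 0.25×(255−82) = 82 + 43.25 = 125.25 → 125
  G: 222 + 8.25 = 230.25 → 230
  B: 200 + 13.75 = 213.75 → 214
  → #7DE6D6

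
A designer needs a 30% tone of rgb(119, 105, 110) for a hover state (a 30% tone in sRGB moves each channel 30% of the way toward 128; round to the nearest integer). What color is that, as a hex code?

#7A7073

Lerp each channel 30% toward 128:
  R: 119 + 2.7 = 121.7 → 122
  G: 105 + 0.3×(128−105) = 105 + 6.9 = 111.9 → 112
  B: 110 + 5.4 = 115.4 → 115
rgb(122, 112, 115) = #7A7073.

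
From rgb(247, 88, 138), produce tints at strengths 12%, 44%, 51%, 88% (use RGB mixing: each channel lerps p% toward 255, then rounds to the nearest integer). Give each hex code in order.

12%: (247 + 0.96 = 247.96→248, 88 + 20.04 = 108.04→108, 138 + 14.04 = 152.04→152) → #F86C98
44%: (247 + 3.52 = 250.52→251, 88 + 73.48 = 161.48→161, 138 + 51.48 = 189.48→189) → #FBA1BD
51%: (247 + 4.08 = 251.08→251, 88 + 85.17 = 173.17→173, 138 + 59.67 = 197.67→198) → #FBADC6
88%: (247 + 7.04 = 254.04→254, 88 + 146.96 = 234.96→235, 138 + 102.96 = 240.96→241) → #FEEBF1

#F86C98, #FBA1BD, #FBADC6, #FEEBF1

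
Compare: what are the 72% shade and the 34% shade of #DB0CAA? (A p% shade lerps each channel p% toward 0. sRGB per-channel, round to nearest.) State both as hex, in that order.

#DB0CAA is rgb(219, 12, 170).
72% shade:
  R: 219 + 0.72×(0−219) = 219 − 157.68 = 61.32 → 61
  G: 12 − 8.64 = 3.36 → 3
  B: 170 − 122.4 = 47.6 → 48
  → #3D0330
34% shade:
  R: 219 + 0.34×(0−219) = 219 − 74.46 = 144.54 → 145
  G: 12 + 0.34×(0−12) = 12 − 4.08 = 7.92 → 8
  B: 170 + 0.34×(0−170) = 170 − 57.8 = 112.2 → 112
  → #910870

#3D0330, #910870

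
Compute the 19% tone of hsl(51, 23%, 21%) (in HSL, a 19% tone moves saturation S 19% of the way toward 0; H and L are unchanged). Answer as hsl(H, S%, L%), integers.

S moves 19% from 23 toward 0: 23 − 4.37 = 18.63 → 19.
H and L are unchanged.

hsl(51, 19%, 21%)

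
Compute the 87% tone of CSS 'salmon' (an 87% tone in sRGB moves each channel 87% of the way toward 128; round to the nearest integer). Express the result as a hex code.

CSS salmon is rgb(250, 128, 114).
An 87% tone moves each channel 87% toward 128:
  R: 250 + 0.87×(128−250) = 250 − 106.14 = 143.86 → 144
  G: 128 + 0.87×(128−128) = 128 + 0 = 128 → 128
  B: 114 + 12.18 = 126.18 → 126
rgb(144, 128, 126) = #90807e.

#90807e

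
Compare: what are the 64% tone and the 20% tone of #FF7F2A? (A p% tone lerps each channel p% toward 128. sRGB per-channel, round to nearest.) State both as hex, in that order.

#AE8061, #E67F3B

#FF7F2A is rgb(255, 127, 42).
64% tone:
  R: 255 + 0.64×(128−255) = 255 − 81.28 = 173.72 → 174
  G: 127 + 0.64×(128−127) = 127 + 0.64 = 127.64 → 128
  B: 42 + 55.04 = 97.04 → 97
  → #AE8061
20% tone:
  R: 255 + 0.2×(128−255) = 255 − 25.4 = 229.6 → 230
  G: 127 + 0.2×(128−127) = 127 + 0.2 = 127.2 → 127
  B: 42 + 17.2 = 59.2 → 59
  → #E67F3B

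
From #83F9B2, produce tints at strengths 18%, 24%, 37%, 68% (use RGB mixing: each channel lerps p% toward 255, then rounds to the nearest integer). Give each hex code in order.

#83F9B2 is rgb(131, 249, 178).
18%: (131 + 22.32 = 153.32→153, 249 + 1.08 = 250.08→250, 178 + 13.86 = 191.86→192) → #99FAC0
24%: (131 + 29.76 = 160.76→161, 249 + 1.44 = 250.44→250, 178 + 18.48 = 196.48→196) → #A1FAC4
37%: (131 + 45.88 = 176.88→177, 249 + 2.22 = 251.22→251, 178 + 28.49 = 206.49→206) → #B1FBCE
68%: (131 + 84.32 = 215.32→215, 249 + 4.08 = 253.08→253, 178 + 52.36 = 230.36→230) → #D7FDE6

#99FAC0, #A1FAC4, #B1FBCE, #D7FDE6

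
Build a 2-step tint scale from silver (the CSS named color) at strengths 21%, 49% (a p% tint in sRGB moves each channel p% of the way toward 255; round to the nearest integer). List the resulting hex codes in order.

#CDCDCD, #DFDFDF

CSS silver is rgb(192, 192, 192).
21%: (192 + 13.23 = 205.23→205, 192 + 13.23 = 205.23→205, 192 + 13.23 = 205.23→205) → #CDCDCD
49%: (192 + 30.87 = 222.87→223, 192 + 30.87 = 222.87→223, 192 + 30.87 = 222.87→223) → #DFDFDF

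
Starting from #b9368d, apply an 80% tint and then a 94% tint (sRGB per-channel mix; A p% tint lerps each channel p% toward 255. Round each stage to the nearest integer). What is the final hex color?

#b9368d is rgb(185, 54, 141).
Lerp each channel 80% toward 255:
  R: 185 + 56 = 241 → 241
  G: 54 + 160.8 = 214.8 → 215
  B: 141 + 0.8×(255−141) = 141 + 91.2 = 232.2 → 232
After the tint: rgb(241, 215, 232) = #f1d7e8.
Per channel, c → c + 0.94(255 − c):
  R: 241 + 13.16 = 254.16 → 254
  G: 215 + 0.94×(255−215) = 215 + 37.6 = 252.6 → 253
  B: 232 + 0.94×(255−232) = 232 + 21.62 = 253.62 → 254
rgb(254, 253, 254) = #fefdfe.

#fefdfe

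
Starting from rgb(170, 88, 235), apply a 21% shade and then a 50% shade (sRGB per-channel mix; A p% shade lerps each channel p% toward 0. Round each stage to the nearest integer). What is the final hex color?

#43235D

Lerp each channel 21% toward 0:
  R: 170 + 0.21×(0−170) = 170 − 35.7 = 134.3 → 134
  G: 88 − 18.48 = 69.52 → 70
  B: 235 + 0.21×(0−235) = 235 − 49.35 = 185.65 → 186
After the shade: rgb(134, 70, 186) = #8646BA.
Lerp each channel 50% toward 0:
  R: 134 − 67 = 67 → 67
  G: 70 + 0.5×(0−70) = 70 − 35 = 35 → 35
  B: 186 − 93 = 93 → 93
rgb(67, 35, 93) = #43235D.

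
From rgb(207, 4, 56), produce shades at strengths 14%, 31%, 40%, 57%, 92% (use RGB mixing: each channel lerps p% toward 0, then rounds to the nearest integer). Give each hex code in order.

14%: (207 − 28.98 = 178.02→178, 4 − 0.56 = 3.44→3, 56 − 7.84 = 48.16→48) → #b20330
31%: (207 − 64.17 = 142.83→143, 4 − 1.24 = 2.76→3, 56 − 17.36 = 38.64→39) → #8f0327
40%: (207 − 82.8 = 124.2→124, 4 − 1.6 = 2.4→2, 56 − 22.4 = 33.6→34) → #7c0222
57%: (207 − 117.99 = 89.01→89, 4 − 2.28 = 1.72→2, 56 − 31.92 = 24.08→24) → #590218
92%: (207 − 190.44 = 16.56→17, 4 − 3.68 = 0.32→0, 56 − 51.52 = 4.48→4) → #110004

#b20330, #8f0327, #7c0222, #590218, #110004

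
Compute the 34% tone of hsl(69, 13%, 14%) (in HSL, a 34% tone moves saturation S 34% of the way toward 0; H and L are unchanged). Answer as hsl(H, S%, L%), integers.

hsl(69, 9%, 14%)

S moves 34% from 13 toward 0: 13 − 4.42 = 8.58 → 9.
H and L are unchanged.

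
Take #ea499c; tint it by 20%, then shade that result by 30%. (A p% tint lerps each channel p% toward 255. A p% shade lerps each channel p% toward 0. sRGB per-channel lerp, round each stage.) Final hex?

#ea499c is rgb(234, 73, 156).
Lerp each channel 20% toward 255:
  R: 234 + 0.2×(255−234) = 234 + 4.2 = 238.2 → 238
  G: 73 + 36.4 = 109.4 → 109
  B: 156 + 19.8 = 175.8 → 176
After the tint: rgb(238, 109, 176) = #ee6db0.
A 30% shade moves each channel 30% toward 0:
  R: 238 + 0.3×(0−238) = 238 − 71.4 = 166.6 → 167
  G: 109 + 0.3×(0−109) = 109 − 32.7 = 76.3 → 76
  B: 176 + 0.3×(0−176) = 176 − 52.8 = 123.2 → 123
rgb(167, 76, 123) = #a74c7b.

#a74c7b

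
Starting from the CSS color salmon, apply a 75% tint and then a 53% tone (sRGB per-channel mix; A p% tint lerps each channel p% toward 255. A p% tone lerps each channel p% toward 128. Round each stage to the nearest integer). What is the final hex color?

#bbadab

CSS salmon is rgb(250, 128, 114).
Lerp each channel 75% toward 255:
  R: 250 + 3.75 = 253.75 → 254
  G: 128 + 0.75×(255−128) = 128 + 95.25 = 223.25 → 223
  B: 114 + 105.75 = 219.75 → 220
After the tint: rgb(254, 223, 220) = #fedfdc.
A 53% tone moves each channel 53% toward 128:
  R: 254 + 0.53×(128−254) = 254 − 66.78 = 187.22 → 187
  G: 223 + 0.53×(128−223) = 223 − 50.35 = 172.65 → 173
  B: 220 + 0.53×(128−220) = 220 − 48.76 = 171.24 → 171
rgb(187, 173, 171) = #bbadab.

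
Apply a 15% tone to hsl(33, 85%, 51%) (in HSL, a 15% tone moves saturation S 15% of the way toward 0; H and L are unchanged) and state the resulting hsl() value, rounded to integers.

S moves 15% from 85 toward 0: 85 − 12.75 = 72.25 → 72.
H and L are unchanged.

hsl(33, 72%, 51%)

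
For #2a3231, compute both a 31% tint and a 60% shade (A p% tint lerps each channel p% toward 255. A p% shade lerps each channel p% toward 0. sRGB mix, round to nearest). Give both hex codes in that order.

#2a3231 is rgb(42, 50, 49).
31% tint:
  R: 42 + 0.31×(255−42) = 42 + 66.03 = 108.03 → 108
  G: 50 + 0.31×(255−50) = 50 + 63.55 = 113.55 → 114
  B: 49 + 63.86 = 112.86 → 113
  → #6c7271
60% shade:
  R: 42 + 0.6×(0−42) = 42 − 25.2 = 16.8 → 17
  G: 50 + 0.6×(0−50) = 50 − 30 = 20 → 20
  B: 49 − 29.4 = 19.6 → 20
  → #111414

#6c7271, #111414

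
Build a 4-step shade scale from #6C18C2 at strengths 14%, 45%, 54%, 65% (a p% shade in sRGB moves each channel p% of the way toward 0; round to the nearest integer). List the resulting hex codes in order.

#6C18C2 is rgb(108, 24, 194).
14%: (108 − 15.12 = 92.88→93, 24 − 3.36 = 20.64→21, 194 − 27.16 = 166.84→167) → #5D15A7
45%: (108 − 48.6 = 59.4→59, 24 − 10.8 = 13.2→13, 194 − 87.3 = 106.7→107) → #3B0D6B
54%: (108 − 58.32 = 49.68→50, 24 − 12.96 = 11.04→11, 194 − 104.76 = 89.24→89) → #320B59
65%: (108 − 70.2 = 37.8→38, 24 − 15.6 = 8.4→8, 194 − 126.1 = 67.9→68) → #260844

#5D15A7, #3B0D6B, #320B59, #260844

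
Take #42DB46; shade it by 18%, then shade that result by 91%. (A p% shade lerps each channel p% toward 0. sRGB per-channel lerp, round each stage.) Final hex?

#42DB46 is rgb(66, 219, 70).
Lerp each channel 18% toward 0:
  R: 66 + 0.18×(0−66) = 66 − 11.88 = 54.12 → 54
  G: 219 − 39.42 = 179.58 → 180
  B: 70 − 12.6 = 57.4 → 57
After the shade: rgb(54, 180, 57) = #36B439.
Lerp each channel 91% toward 0:
  R: 54 − 49.14 = 4.86 → 5
  G: 180 − 163.8 = 16.2 → 16
  B: 57 + 0.91×(0−57) = 57 − 51.87 = 5.13 → 5
rgb(5, 16, 5) = #051005.

#051005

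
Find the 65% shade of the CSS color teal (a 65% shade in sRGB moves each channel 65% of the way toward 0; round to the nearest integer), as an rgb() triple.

rgb(0, 45, 45)

CSS teal is rgb(0, 128, 128).
Per channel, c → c + 0.65(0 − c):
  R: 0 + 0.65×(0−0) = 0 + 0 = 0 → 0
  G: 128 − 83.2 = 44.8 → 45
  B: 128 − 83.2 = 44.8 → 45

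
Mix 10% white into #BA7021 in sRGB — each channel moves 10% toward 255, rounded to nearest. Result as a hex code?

#BA7021 is rgb(186, 112, 33).
Per channel, c → c + 0.1(255 − c):
  R: 186 + 6.9 = 192.9 → 193
  G: 112 + 14.3 = 126.3 → 126
  B: 33 + 0.1×(255−33) = 33 + 22.2 = 55.2 → 55
rgb(193, 126, 55) = #C17E37.

#C17E37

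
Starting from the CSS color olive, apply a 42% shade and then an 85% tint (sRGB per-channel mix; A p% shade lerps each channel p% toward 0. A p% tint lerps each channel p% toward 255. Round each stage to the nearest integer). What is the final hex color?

#E4E4D9

CSS olive is rgb(128, 128, 0).
Per channel, c → c + 0.42(0 − c):
  R: 128 + 0.42×(0−128) = 128 − 53.76 = 74.24 → 74
  G: 128 + 0.42×(0−128) = 128 − 53.76 = 74.24 → 74
  B: 0 + 0 = 0 → 0
After the shade: rgb(74, 74, 0) = #4A4A00.
An 85% tint moves each channel 85% toward 255:
  R: 74 + 0.85×(255−74) = 74 + 153.85 = 227.85 → 228
  G: 74 + 0.85×(255−74) = 74 + 153.85 = 227.85 → 228
  B: 0 + 0.85×(255−0) = 0 + 216.75 = 216.75 → 217
rgb(228, 228, 217) = #E4E4D9.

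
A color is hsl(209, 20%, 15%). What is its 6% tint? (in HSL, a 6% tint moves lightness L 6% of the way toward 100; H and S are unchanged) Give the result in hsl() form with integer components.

hsl(209, 20%, 20%)

L moves 6% from 15 toward 100: 15 + 5.1 = 20.1 → 20.
H and S are unchanged.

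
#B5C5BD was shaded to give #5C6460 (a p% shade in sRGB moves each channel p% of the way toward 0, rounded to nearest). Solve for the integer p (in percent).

49%

#B5C5BD is rgb(181, 197, 189); #5C6460 is rgb(92, 100, 96).
On the G channel (widest range): 100 ≈ 197 + (p/100)(0 − 197), so p ≈ 100×(100 − 197)/(0 − 197) = -9700/-197 = 49.24.
p = 49 reproduces all three channels after rounding.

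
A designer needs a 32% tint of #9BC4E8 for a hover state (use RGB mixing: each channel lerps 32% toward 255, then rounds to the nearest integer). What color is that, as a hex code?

#BBD7EF

#9BC4E8 is rgb(155, 196, 232).
Per channel, c → c + 0.32(255 − c):
  R: 155 + 32 = 187 → 187
  G: 196 + 18.88 = 214.88 → 215
  B: 232 + 0.32×(255−232) = 232 + 7.36 = 239.36 → 239
rgb(187, 215, 239) = #BBD7EF.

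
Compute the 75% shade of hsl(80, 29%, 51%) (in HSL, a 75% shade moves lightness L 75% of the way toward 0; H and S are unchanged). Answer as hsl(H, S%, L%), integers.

hsl(80, 29%, 13%)

L moves 75% from 51 toward 0: 51 − 38.25 = 12.75 → 13.
H and S are unchanged.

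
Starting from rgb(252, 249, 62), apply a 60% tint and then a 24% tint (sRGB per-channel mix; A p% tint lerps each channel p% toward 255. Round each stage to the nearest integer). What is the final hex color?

#FEFDC4

A 60% tint moves each channel 60% toward 255:
  R: 252 + 0.6×(255−252) = 252 + 1.8 = 253.8 → 254
  G: 249 + 0.6×(255−249) = 249 + 3.6 = 252.6 → 253
  B: 62 + 115.8 = 177.8 → 178
After the tint: rgb(254, 253, 178) = #FEFDB2.
A 24% tint moves each channel 24% toward 255:
  R: 254 + 0.24 = 254.24 → 254
  G: 253 + 0.24×(255−253) = 253 + 0.48 = 253.48 → 253
  B: 178 + 0.24×(255−178) = 178 + 18.48 = 196.48 → 196
rgb(254, 253, 196) = #FEFDC4.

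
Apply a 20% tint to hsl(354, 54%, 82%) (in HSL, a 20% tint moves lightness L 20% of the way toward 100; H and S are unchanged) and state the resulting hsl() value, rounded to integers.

hsl(354, 54%, 86%)

L moves 20% from 82 toward 100: 82 + 3.6 = 85.6 → 86.
H and S are unchanged.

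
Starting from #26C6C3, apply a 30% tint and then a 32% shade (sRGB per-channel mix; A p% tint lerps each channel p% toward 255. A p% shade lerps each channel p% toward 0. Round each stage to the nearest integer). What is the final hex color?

#26C6C3 is rgb(38, 198, 195).
A 30% tint moves each channel 30% toward 255:
  R: 38 + 65.1 = 103.1 → 103
  G: 198 + 17.1 = 215.1 → 215
  B: 195 + 0.3×(255−195) = 195 + 18 = 213 → 213
After the tint: rgb(103, 215, 213) = #67D7D5.
Lerp each channel 32% toward 0:
  R: 103 − 32.96 = 70.04 → 70
  G: 215 − 68.8 = 146.2 → 146
  B: 213 − 68.16 = 144.84 → 145
rgb(70, 146, 145) = #469291.

#469291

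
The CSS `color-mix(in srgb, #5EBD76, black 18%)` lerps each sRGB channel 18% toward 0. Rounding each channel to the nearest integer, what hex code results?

#5EBD76 is rgb(94, 189, 118).
An 18% shade moves each channel 18% toward 0:
  R: 94 + 0.18×(0−94) = 94 − 16.92 = 77.08 → 77
  G: 189 + 0.18×(0−189) = 189 − 34.02 = 154.98 → 155
  B: 118 + 0.18×(0−118) = 118 − 21.24 = 96.76 → 97
rgb(77, 155, 97) = #4D9B61.

#4D9B61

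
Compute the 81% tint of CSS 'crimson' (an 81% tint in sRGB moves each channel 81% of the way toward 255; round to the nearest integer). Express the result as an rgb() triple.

CSS crimson is rgb(220, 20, 60).
Lerp each channel 81% toward 255:
  R: 220 + 0.81×(255−220) = 220 + 28.35 = 248.35 → 248
  G: 20 + 0.81×(255−20) = 20 + 190.35 = 210.35 → 210
  B: 60 + 0.81×(255−60) = 60 + 157.95 = 217.95 → 218

rgb(248, 210, 218)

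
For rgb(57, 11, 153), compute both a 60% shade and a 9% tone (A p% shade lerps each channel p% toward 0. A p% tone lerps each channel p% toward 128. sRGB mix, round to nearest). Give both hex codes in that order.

#17043d, #3f1697

60% shade:
  R: 57 + 0.6×(0−57) = 57 − 34.2 = 22.8 → 23
  G: 11 + 0.6×(0−11) = 11 − 6.6 = 4.4 → 4
  B: 153 − 91.8 = 61.2 → 61
  → #17043d
9% tone:
  R: 57 + 0.09×(128−57) = 57 + 6.39 = 63.39 → 63
  G: 11 + 0.09×(128−11) = 11 + 10.53 = 21.53 → 22
  B: 153 + 0.09×(128−153) = 153 − 2.25 = 150.75 → 151
  → #3f1697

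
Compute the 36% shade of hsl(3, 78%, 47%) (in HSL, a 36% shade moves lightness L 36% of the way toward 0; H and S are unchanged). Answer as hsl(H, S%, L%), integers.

L moves 36% from 47 toward 0: 47 − 16.92 = 30.08 → 30.
H and S are unchanged.

hsl(3, 78%, 30%)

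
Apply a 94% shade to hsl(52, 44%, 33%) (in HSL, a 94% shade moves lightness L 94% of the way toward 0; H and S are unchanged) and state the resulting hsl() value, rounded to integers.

hsl(52, 44%, 2%)

L moves 94% from 33 toward 0: 33 − 31.02 = 1.98 → 2.
H and S are unchanged.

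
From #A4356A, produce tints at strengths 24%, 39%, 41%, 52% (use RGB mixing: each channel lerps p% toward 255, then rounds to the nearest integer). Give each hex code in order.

#A4356A is rgb(164, 53, 106).
24%: (164 + 21.84 = 185.84→186, 53 + 48.48 = 101.48→101, 106 + 35.76 = 141.76→142) → #BA658E
39%: (164 + 35.49 = 199.49→199, 53 + 78.78 = 131.78→132, 106 + 58.11 = 164.11→164) → #C784A4
41%: (164 + 37.31 = 201.31→201, 53 + 82.82 = 135.82→136, 106 + 61.09 = 167.09→167) → #C988A7
52%: (164 + 47.32 = 211.32→211, 53 + 105.04 = 158.04→158, 106 + 77.48 = 183.48→183) → #D39EB7

#BA658E, #C784A4, #C988A7, #D39EB7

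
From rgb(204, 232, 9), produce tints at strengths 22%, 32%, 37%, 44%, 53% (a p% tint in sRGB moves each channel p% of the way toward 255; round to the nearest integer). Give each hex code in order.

#D7ED3F, #DCEF58, #DFF164, #E2F275, #E7F48B

22%: (204 + 11.22 = 215.22→215, 232 + 5.06 = 237.06→237, 9 + 54.12 = 63.12→63) → #D7ED3F
32%: (204 + 16.32 = 220.32→220, 232 + 7.36 = 239.36→239, 9 + 78.72 = 87.72→88) → #DCEF58
37%: (204 + 18.87 = 222.87→223, 232 + 8.51 = 240.51→241, 9 + 91.02 = 100.02→100) → #DFF164
44%: (204 + 22.44 = 226.44→226, 232 + 10.12 = 242.12→242, 9 + 108.24 = 117.24→117) → #E2F275
53%: (204 + 27.03 = 231.03→231, 232 + 12.19 = 244.19→244, 9 + 130.38 = 139.38→139) → #E7F48B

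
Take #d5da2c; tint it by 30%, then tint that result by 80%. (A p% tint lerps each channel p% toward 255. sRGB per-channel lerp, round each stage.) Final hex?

#d5da2c is rgb(213, 218, 44).
Lerp each channel 30% toward 255:
  R: 213 + 12.6 = 225.6 → 226
  G: 218 + 11.1 = 229.1 → 229
  B: 44 + 0.3×(255−44) = 44 + 63.3 = 107.3 → 107
After the tint: rgb(226, 229, 107) = #e2e56b.
Lerp each channel 80% toward 255:
  R: 226 + 23.2 = 249.2 → 249
  G: 229 + 0.8×(255−229) = 229 + 20.8 = 249.8 → 250
  B: 107 + 118.4 = 225.4 → 225
rgb(249, 250, 225) = #f9fae1.

#f9fae1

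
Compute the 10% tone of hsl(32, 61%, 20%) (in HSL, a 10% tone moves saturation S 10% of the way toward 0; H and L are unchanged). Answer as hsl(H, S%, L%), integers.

hsl(32, 55%, 20%)

S moves 10% from 61 toward 0: 61 − 6.1 = 54.9 → 55.
H and L are unchanged.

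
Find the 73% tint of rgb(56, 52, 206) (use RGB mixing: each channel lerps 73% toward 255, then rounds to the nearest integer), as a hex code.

#c9c8f2

A 73% tint moves each channel 73% toward 255:
  R: 56 + 145.27 = 201.27 → 201
  G: 52 + 148.19 = 200.19 → 200
  B: 206 + 0.73×(255−206) = 206 + 35.77 = 241.77 → 242
rgb(201, 200, 242) = #c9c8f2.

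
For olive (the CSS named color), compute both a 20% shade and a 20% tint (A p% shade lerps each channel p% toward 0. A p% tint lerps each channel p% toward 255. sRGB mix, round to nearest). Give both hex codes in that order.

CSS olive is rgb(128, 128, 0).
20% shade:
  R: 128 + 0.2×(0−128) = 128 − 25.6 = 102.4 → 102
  G: 128 + 0.2×(0−128) = 128 − 25.6 = 102.4 → 102
  B: 0 + 0.2×(0−0) = 0 + 0 = 0 → 0
  → #666600
20% tint:
  R: 128 + 0.2×(255−128) = 128 + 25.4 = 153.4 → 153
  G: 128 + 25.4 = 153.4 → 153
  B: 0 + 51 = 51 → 51
  → #999933

#666600, #999933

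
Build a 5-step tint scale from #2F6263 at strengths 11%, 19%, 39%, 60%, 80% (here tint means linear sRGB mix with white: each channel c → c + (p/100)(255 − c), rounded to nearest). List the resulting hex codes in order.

#2F6263 is rgb(47, 98, 99).
11%: (47 + 22.88 = 69.88→70, 98 + 17.27 = 115.27→115, 99 + 17.16 = 116.16→116) → #467374
19%: (47 + 39.52 = 86.52→87, 98 + 29.83 = 127.83→128, 99 + 29.64 = 128.64→129) → #578081
39%: (47 + 81.12 = 128.12→128, 98 + 61.23 = 159.23→159, 99 + 60.84 = 159.84→160) → #809FA0
60%: (47 + 124.8 = 171.8→172, 98 + 94.2 = 192.2→192, 99 + 93.6 = 192.6→193) → #ACC0C1
80%: (47 + 166.4 = 213.4→213, 98 + 125.6 = 223.6→224, 99 + 124.8 = 223.8→224) → #D5E0E0

#467374, #578081, #809FA0, #ACC0C1, #D5E0E0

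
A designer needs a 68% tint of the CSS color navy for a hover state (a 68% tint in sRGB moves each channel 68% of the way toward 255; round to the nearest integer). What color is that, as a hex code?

#ADADD6

CSS navy is rgb(0, 0, 128).
Per channel, c → c + 0.68(255 − c):
  R: 0 + 0.68×(255−0) = 0 + 173.4 = 173.4 → 173
  G: 0 + 0.68×(255−0) = 0 + 173.4 = 173.4 → 173
  B: 128 + 0.68×(255−128) = 128 + 86.36 = 214.36 → 214
rgb(173, 173, 214) = #ADADD6.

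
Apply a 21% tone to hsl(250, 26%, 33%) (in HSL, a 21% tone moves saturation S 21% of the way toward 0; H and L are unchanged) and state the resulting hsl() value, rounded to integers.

S moves 21% from 26 toward 0: 26 − 5.46 = 20.54 → 21.
H and L are unchanged.

hsl(250, 21%, 33%)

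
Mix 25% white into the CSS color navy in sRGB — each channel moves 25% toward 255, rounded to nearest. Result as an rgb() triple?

CSS navy is rgb(0, 0, 128).
Per channel, c → c + 0.25(255 − c):
  R: 0 + 0.25×(255−0) = 0 + 63.75 = 63.75 → 64
  G: 0 + 0.25×(255−0) = 0 + 63.75 = 63.75 → 64
  B: 128 + 31.75 = 159.75 → 160

rgb(64, 64, 160)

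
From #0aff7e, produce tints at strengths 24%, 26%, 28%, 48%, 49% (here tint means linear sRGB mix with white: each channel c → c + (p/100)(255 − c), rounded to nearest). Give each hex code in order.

#0aff7e is rgb(10, 255, 126).
24%: (10 + 58.8 = 68.8→69, 255→255, 126 + 30.96 = 156.96→157) → #45ff9d
26%: (10 + 63.7 = 73.7→74, 255→255, 126 + 33.54 = 159.54→160) → #4affa0
28%: (10 + 68.6 = 78.6→79, 255→255, 126 + 36.12 = 162.12→162) → #4fffa2
48%: (10 + 117.6 = 127.6→128, 255→255, 126 + 61.92 = 187.92→188) → #80ffbc
49%: (10 + 120.05 = 130.05→130, 255→255, 126 + 63.21 = 189.21→189) → #82ffbd

#45ff9d, #4affa0, #4fffa2, #80ffbc, #82ffbd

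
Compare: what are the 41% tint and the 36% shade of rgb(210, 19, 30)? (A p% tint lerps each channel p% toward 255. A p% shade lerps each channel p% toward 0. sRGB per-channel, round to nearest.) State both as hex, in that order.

#e4747a, #860c13

41% tint:
  R: 210 + 18.45 = 228.45 → 228
  G: 19 + 96.76 = 115.76 → 116
  B: 30 + 0.41×(255−30) = 30 + 92.25 = 122.25 → 122
  → #e4747a
36% shade:
  R: 210 − 75.6 = 134.4 → 134
  G: 19 + 0.36×(0−19) = 19 − 6.84 = 12.16 → 12
  B: 30 + 0.36×(0−30) = 30 − 10.8 = 19.2 → 19
  → #860c13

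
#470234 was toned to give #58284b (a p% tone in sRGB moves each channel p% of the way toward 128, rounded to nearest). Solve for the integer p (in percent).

#470234 is rgb(71, 2, 52); #58284b is rgb(88, 40, 75).
On the G channel (widest range): 40 ≈ 2 + (p/100)(128 − 2), so p ≈ 100×(40 − 2)/(128 − 2) = 3800/126 = 30.16.
p = 30 reproduces all three channels after rounding.

30%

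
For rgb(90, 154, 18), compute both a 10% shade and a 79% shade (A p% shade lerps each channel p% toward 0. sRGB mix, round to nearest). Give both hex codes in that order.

#518b10, #132004

10% shade:
  R: 90 + 0.1×(0−90) = 90 − 9 = 81 → 81
  G: 154 + 0.1×(0−154) = 154 − 15.4 = 138.6 → 139
  B: 18 − 1.8 = 16.2 → 16
  → #518b10
79% shade:
  R: 90 + 0.79×(0−90) = 90 − 71.1 = 18.9 → 19
  G: 154 + 0.79×(0−154) = 154 − 121.66 = 32.34 → 32
  B: 18 + 0.79×(0−18) = 18 − 14.22 = 3.78 → 4
  → #132004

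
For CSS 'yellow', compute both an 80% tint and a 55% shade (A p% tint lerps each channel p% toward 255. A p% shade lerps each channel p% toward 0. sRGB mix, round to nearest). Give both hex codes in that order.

CSS yellow is rgb(255, 255, 0).
80% tint:
  R: 255 + 0 = 255 → 255
  G: 255 + 0 = 255 → 255
  B: 0 + 204 = 204 → 204
  → #FFFFCC
55% shade:
  R: 255 + 0.55×(0−255) = 255 − 140.25 = 114.75 → 115
  G: 255 − 140.25 = 114.75 → 115
  B: 0 + 0.55×(0−0) = 0 + 0 = 0 → 0
  → #737300

#FFFFCC, #737300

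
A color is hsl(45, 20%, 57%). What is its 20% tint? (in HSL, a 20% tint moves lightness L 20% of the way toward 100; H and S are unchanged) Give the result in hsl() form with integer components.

hsl(45, 20%, 66%)

L moves 20% from 57 toward 100: 57 + 8.6 = 65.6 → 66.
H and S are unchanged.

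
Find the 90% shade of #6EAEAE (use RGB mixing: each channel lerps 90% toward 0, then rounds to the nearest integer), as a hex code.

#6EAEAE is rgb(110, 174, 174).
A 90% shade moves each channel 90% toward 0:
  R: 110 − 99 = 11 → 11
  G: 174 + 0.9×(0−174) = 174 − 156.6 = 17.4 → 17
  B: 174 + 0.9×(0−174) = 174 − 156.6 = 17.4 → 17
rgb(11, 17, 17) = #0B1111.

#0B1111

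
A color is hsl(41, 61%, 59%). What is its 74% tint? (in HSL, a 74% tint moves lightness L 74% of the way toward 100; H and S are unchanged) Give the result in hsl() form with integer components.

L moves 74% from 59 toward 100: 59 + 30.34 = 89.34 → 89.
H and S are unchanged.

hsl(41, 61%, 89%)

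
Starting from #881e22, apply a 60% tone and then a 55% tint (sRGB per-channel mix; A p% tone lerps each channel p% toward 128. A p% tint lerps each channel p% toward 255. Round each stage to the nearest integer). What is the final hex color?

#c7b4b5

#881e22 is rgb(136, 30, 34).
Lerp each channel 60% toward 128:
  R: 136 + 0.6×(128−136) = 136 − 4.8 = 131.2 → 131
  G: 30 + 58.8 = 88.8 → 89
  B: 34 + 0.6×(128−34) = 34 + 56.4 = 90.4 → 90
After the tone: rgb(131, 89, 90) = #83595a.
A 55% tint moves each channel 55% toward 255:
  R: 131 + 0.55×(255−131) = 131 + 68.2 = 199.2 → 199
  G: 89 + 0.55×(255−89) = 89 + 91.3 = 180.3 → 180
  B: 90 + 0.55×(255−90) = 90 + 90.75 = 180.75 → 181
rgb(199, 180, 181) = #c7b4b5.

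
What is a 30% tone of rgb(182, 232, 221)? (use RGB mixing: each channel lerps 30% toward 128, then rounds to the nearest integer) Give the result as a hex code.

#a6c9c1

A 30% tone moves each channel 30% toward 128:
  R: 182 − 16.2 = 165.8 → 166
  G: 232 + 0.3×(128−232) = 232 − 31.2 = 200.8 → 201
  B: 221 + 0.3×(128−221) = 221 − 27.9 = 193.1 → 193
rgb(166, 201, 193) = #a6c9c1.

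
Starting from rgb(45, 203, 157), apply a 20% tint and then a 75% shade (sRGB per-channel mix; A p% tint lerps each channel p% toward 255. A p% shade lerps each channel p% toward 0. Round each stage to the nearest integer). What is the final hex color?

#16352c

Lerp each channel 20% toward 255:
  R: 45 + 42 = 87 → 87
  G: 203 + 0.2×(255−203) = 203 + 10.4 = 213.4 → 213
  B: 157 + 19.6 = 176.6 → 177
After the tint: rgb(87, 213, 177) = #57d5b1.
A 75% shade moves each channel 75% toward 0:
  R: 87 + 0.75×(0−87) = 87 − 65.25 = 21.75 → 22
  G: 213 + 0.75×(0−213) = 213 − 159.75 = 53.25 → 53
  B: 177 − 132.75 = 44.25 → 44
rgb(22, 53, 44) = #16352c.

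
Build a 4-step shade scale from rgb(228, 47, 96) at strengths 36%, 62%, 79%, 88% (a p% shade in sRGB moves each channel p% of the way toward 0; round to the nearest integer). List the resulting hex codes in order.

36%: (228 − 82.08 = 145.92→146, 47 − 16.92 = 30.08→30, 96 − 34.56 = 61.44→61) → #921E3D
62%: (228 − 141.36 = 86.64→87, 47 − 29.14 = 17.86→18, 96 − 59.52 = 36.48→36) → #571224
79%: (228 − 180.12 = 47.88→48, 47 − 37.13 = 9.87→10, 96 − 75.84 = 20.16→20) → #300A14
88%: (228 − 200.64 = 27.36→27, 47 − 41.36 = 5.64→6, 96 − 84.48 = 11.52→12) → #1B060C

#921E3D, #571224, #300A14, #1B060C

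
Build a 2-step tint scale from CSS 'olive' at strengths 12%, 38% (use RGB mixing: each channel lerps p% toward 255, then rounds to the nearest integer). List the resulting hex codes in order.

CSS olive is rgb(128, 128, 0).
12%: (128 + 15.24 = 143.24→143, 128 + 15.24 = 143.24→143, 0 + 30.6 = 30.6→31) → #8f8f1f
38%: (128 + 48.26 = 176.26→176, 128 + 48.26 = 176.26→176, 0 + 96.9 = 96.9→97) → #b0b061

#8f8f1f, #b0b061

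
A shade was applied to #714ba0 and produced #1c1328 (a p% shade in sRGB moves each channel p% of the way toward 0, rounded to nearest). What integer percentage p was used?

75%

#714ba0 is rgb(113, 75, 160); #1c1328 is rgb(28, 19, 40).
On the B channel (widest range): 40 ≈ 160 + (p/100)(0 − 160), so p ≈ 100×(40 − 160)/(0 − 160) = -12000/-160 = 75.00.
p = 75 reproduces all three channels after rounding.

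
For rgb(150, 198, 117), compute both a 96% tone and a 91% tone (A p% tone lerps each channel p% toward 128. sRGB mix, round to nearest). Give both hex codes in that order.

#818380, #82867F

96% tone:
  R: 150 + 0.96×(128−150) = 150 − 21.12 = 128.88 → 129
  G: 198 + 0.96×(128−198) = 198 − 67.2 = 130.8 → 131
  B: 117 + 0.96×(128−117) = 117 + 10.56 = 127.56 → 128
  → #818380
91% tone:
  R: 150 + 0.91×(128−150) = 150 − 20.02 = 129.98 → 130
  G: 198 + 0.91×(128−198) = 198 − 63.7 = 134.3 → 134
  B: 117 + 10.01 = 127.01 → 127
  → #82867F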